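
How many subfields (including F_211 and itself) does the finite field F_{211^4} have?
F_{211^4} has 3 subfields

The subfields of F_{p^n} are exactly the fields F_{p^d} for d | n (each is the fixed field of the unique index-d subgroup of Gal(F_{p^n}/F_p) ≅ Z/nZ). The divisors of n = 4 are {1, 2, 4}, giving 3 subfields: F_{211^1}, F_{211^2}, F_{211^4}.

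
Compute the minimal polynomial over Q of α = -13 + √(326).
m_α(x) = x^2 + 26x - 157

From α + 13 = √(326), squaring gives (α + 13)^2 = 326, i.e. α^2 + 26α + 169 = 326, so α^2 + 26α - 157 = 0. The discriminant of x^2 + 26x - 157 is (26)^2 - 4·(-157) = 676 + 628 = 1304, and 4·(326) is not a perfect square in Q since 326 is squarefree and ≠ 1. Hence x^2 + 26x - 157 is irreducible over Q and is the minimal polynomial of α.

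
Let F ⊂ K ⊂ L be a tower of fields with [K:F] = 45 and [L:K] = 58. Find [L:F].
[L:F] = 2610

The tower law says that for any tower of field extensions F ⊂ K ⊂ L with finite degrees, [L:F] = [L:K] · [K:F]. Here this gives [L:F] = 58 · 45 = 2610.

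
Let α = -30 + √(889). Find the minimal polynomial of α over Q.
m_α(x) = x^2 + 60x + 11

From α + 30 = √(889), squaring gives (α + 30)^2 = 889, i.e. α^2 + 60α + 900 = 889, so α^2 + 60α + 11 = 0. The discriminant of x^2 + 60x + 11 is (60)^2 - 4·(11) = 3600 - 44 = 3556, and 4·(889) is not a perfect square in Q since 889 is squarefree and ≠ 1. Hence x^2 + 60x + 11 is irreducible over Q and is the minimal polynomial of α.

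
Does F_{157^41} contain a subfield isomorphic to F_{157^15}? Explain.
No: F_{157^15} is not a subfield of F_{157^41}

F_{p^m} embeds in F_{p^n} iff m | n. Here 15 ∤ 41 (since 41 = 2·15 + 11 with remainder 11 ≠ 0), so F_{157^15} is not a subfield of F_{157^41}. Equivalently: if it were, the tower law would give 15 = [F_{157^15}:F_157] dividing [F_{157^41}:F_157] = 41, contradiction.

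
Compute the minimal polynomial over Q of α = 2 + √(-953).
m_α(x) = x^2 - 4x + 957

From α - 2 = √(-953), squaring gives (α - 2)^2 = -953, i.e. α^2 - 4α + 4 = -953, so α^2 - 4α + 957 = 0. The discriminant of x^2 - 4x + 957 is (-4)^2 - 4·(957) = 16 - 3828 = -3812, and 4·(-953) is not a perfect square in Q since -953 is squarefree and ≠ 1. Hence x^2 - 4x + 957 is irreducible over Q and is the minimal polynomial of α.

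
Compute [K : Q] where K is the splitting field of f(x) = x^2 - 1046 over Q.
[K : Q] = 2

f(x) = x^2 - 1046 factors as (x - √1046)(x + √1046). The splitting field is K = Q(√1046). Since 1046 is squarefree and > 1, it is not a perfect square, so x^2 - 1046 is irreducible over Q and [Q(√1046) : Q] = 2. Hence [K : Q] = 2.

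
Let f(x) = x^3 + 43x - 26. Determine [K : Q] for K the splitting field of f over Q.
[K : Q] = 6

By the rational root test, any rational root of the monic integer polynomial f(x) = x^3 + 43x - 26 must be an integer dividing the constant term -26, i.e. one of ±{1, 2, 13, 26}. Evaluating: f(1) = 18, f(-1) = -70, f(2) = 68, f(-2) = -120, f(13) = 2730, f(-13) = -2782, f(26) = 18668, f(-26) = -18720; none is 0, so f has no rational root and is therefore irreducible over Q (a cubic with no linear factor over a field is irreducible). For an irreducible cubic, the Galois group is A_3 or S_3 according as the discriminant disc(f) = -4a^3 - 27b^2 = -4·(43)^3 - 27·(-26)^2 = -336280 is or is not a square in Q. Here disc(f) = -336280 is not a perfect square in Q, so the Galois group of f over Q is not contained in A_3 and must be all of S_3. The splitting field has degree |S_3| = 6 over Q, so [K : Q] = 6.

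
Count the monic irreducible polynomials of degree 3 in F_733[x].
There are 131277368 monic irreducible polynomials of degree 3 over F_733

Each element of F_{733^3} that lies in no proper subfield is a root of exactly one monic irreducible of degree 3 over F_733, and each such polynomial has 3 distinct roots in F_{733^3}. By Möbius inversion the count is N_733(3) = (1/3) Σ_{d|3} μ(3/d) · 733^d = (1/3)(μ(3)·733^1 + μ(1)·733^3) = 393832104/3 = 131277368.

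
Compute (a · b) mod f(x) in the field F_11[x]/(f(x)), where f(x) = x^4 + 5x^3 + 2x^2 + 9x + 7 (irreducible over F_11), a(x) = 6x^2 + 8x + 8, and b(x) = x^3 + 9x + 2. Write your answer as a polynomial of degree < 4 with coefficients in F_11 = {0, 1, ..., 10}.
a · b ≡ 6x^3 + 8x^2 + 2x + 5 (mod f(x))

Multiply in F_11[x]: a(x)·b(x) = (6x^2 + 8x + 8)·(x^3 + 9x + 2) = 6x^5 + 8x^4 + 7x^3 + 7x^2 + 5. This has degree ≥ 4, so divide by f(x) over F_11: 6x^5 + 8x^4 + 7x^3 + 7x^2 + 5 = (6x)·(x^4 + 5x^3 + 2x^2 + 9x + 7) + (6x^3 + 8x^2 + 2x + 5). Hence a·b ≡ 6x^3 + 8x^2 + 2x + 5 (mod f). (F_11[x]/(f) is a field with 11^4 = 14641 elements since f is irreducible of degree 4.)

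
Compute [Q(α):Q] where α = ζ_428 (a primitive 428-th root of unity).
[Q(α):Q] = 212

The minimal polynomial of ζ_428 over Q is the 428-th cyclotomic polynomial Φ_428(x), which is irreducible over Q and has degree φ(428) = 212. Hence [Q(α):Q] = φ(428) = 212.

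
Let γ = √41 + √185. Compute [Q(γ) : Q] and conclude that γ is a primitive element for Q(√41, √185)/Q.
[Q(γ) : Q] = 4 (equivalently, Q(γ) = Q(√41, √185))

Obviously Q(γ) ⊆ Q(√41, √185), and [Q(√41, √185):Q] = 4 (since 41, 185 are distinct squarefree integers > 1 with 7585 not a perfect square). To show equality we compute the minimal polynomial of γ. From γ = √41 + √185: γ^2 = 41 + 2√(7585) + 185 = 226 + 2√(7585), so γ^2 - 226 = 2√(7585); squaring, (γ^2 - 226)^2 = 4·7585, i.e. γ^4 - 452γ^2 + 51076 - 30340 = 0, i.e. γ^4 - 452γ^2 + 20736 = 0. So γ is a root of x^4 - 452x^2 + 20736. This polynomial is irreducible over Q: it has no rational root (each ±√41 ± √185 is irrational), and any factorization into two quadratics over Q would force √(7585) ∈ Q (pairing opposite roots) or √41, √185 ∈ Q (other pairings), all impossible. Hence [Q(γ):Q] = 4 = [Q(√41, √185):Q], so Q(γ) = Q(√41, √185).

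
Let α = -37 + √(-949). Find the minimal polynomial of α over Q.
m_α(x) = x^2 + 74x + 2318

From α + 37 = √(-949), squaring gives (α + 37)^2 = -949, i.e. α^2 + 74α + 1369 = -949, so α^2 + 74α + 2318 = 0. The discriminant of x^2 + 74x + 2318 is (74)^2 - 4·(2318) = 5476 - 9272 = -3796, and 4·(-949) is not a perfect square in Q since -949 is squarefree and ≠ 1. Hence x^2 + 74x + 2318 is irreducible over Q and is the minimal polynomial of α.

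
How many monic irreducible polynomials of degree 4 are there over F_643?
There are 42734915538 monic irreducible polynomials of degree 4 over F_643

Each element of F_{643^4} that lies in no proper subfield is a root of exactly one monic irreducible of degree 4 over F_643, and each such polynomial has 4 distinct roots in F_{643^4}. By Möbius inversion the count is N_643(4) = (1/4) Σ_{d|4} μ(4/d) · 643^d = (1/4)(μ(4)·643^1 + μ(2)·643^2 + μ(1)·643^4) = 170939662152/4 = 42734915538.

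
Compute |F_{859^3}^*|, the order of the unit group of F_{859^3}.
|F_{859^3}^*| = 633839778

F_{859^3} has 859^3 = 633839779 elements; its multiplicative group consists of all nonzero elements, so |F_{859^3}^*| = 633839779 - 1 = 633839778. (It is cyclic since any finite subgroup of the multiplicative group of a field is cyclic.)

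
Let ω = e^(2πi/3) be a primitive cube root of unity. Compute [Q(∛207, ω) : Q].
[Q(∛207, ω) : Q] = 6

[Q(∛207):Q] = 3 (min poly x^3 - 207, irreducible since 207 is not a perfect cube). [Q(ω):Q] = 2 (min poly x^2 + x + 1). Since Q(∛207) ⊂ R and ω ∉ R, we have ω ∉ Q(∛207), so x^2 + x + 1 remains irreducible over Q(∛207) and [Q(∛207, ω) : Q(∛207)] = 2. By the tower law, [Q(∛207, ω) : Q] = 3 · 2 = 6. (In fact Q(∛207, ω) is the splitting field of x^3 - 207 over Q.)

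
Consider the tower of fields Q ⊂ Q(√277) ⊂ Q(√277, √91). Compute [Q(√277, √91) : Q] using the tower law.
[Q(√277, √91) : Q] = 4

[Q(√277):Q] = 2 (min poly x^2 - 277, irreducible since 277 is squarefree > 1). For the top step, suppose √91 ∈ Q(√277), say √91 = c + d√277 with c, d ∈ Q. Squaring: 91 = c^2 + 277d^2 + 2cd√277. Since √277 ∉ Q this forces 2cd = 0. If d = 0 then √91 = c ∈ Q, contradicting 91 squarefree > 1. If c = 0 then 91 = 277d^2, so 277·91 = (277d)^2 is a perfect square in Q — but 277·91 = 25207 is not a perfect square (since 277 and 91 are distinct squarefree integers). Contradiction. Hence √91 ∉ Q(√277), so x^2 - 91 stays irreducible over Q(√277) and [Q(√277, √91) : Q(√277)] = 2. By the tower law, [Q(√277, √91) : Q] = 2 · 2 = 4.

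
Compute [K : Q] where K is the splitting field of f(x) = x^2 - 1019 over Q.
[K : Q] = 2

f(x) = x^2 - 1019 factors as (x - √1019)(x + √1019). The splitting field is K = Q(√1019). Since 1019 is squarefree and > 1, it is not a perfect square, so x^2 - 1019 is irreducible over Q and [Q(√1019) : Q] = 2. Hence [K : Q] = 2.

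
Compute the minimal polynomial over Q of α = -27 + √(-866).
m_α(x) = x^2 + 54x + 1595

From α + 27 = √(-866), squaring gives (α + 27)^2 = -866, i.e. α^2 + 54α + 729 = -866, so α^2 + 54α + 1595 = 0. The discriminant of x^2 + 54x + 1595 is (54)^2 - 4·(1595) = 2916 - 6380 = -3464, and 4·(-866) is not a perfect square in Q since -866 is squarefree and ≠ 1. Hence x^2 + 54x + 1595 is irreducible over Q and is the minimal polynomial of α.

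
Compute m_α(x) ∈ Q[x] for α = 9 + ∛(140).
m_α(x) = x^3 - 27x^2 + 243x - 869

Set β = α - 9 = ∛(140), so β^3 = 140. Then (α - 9)^3 - 140 = 0, i.e. α is a root of g(x) = (x - 9)^3 - 140 = x^3 - 27x^2 + 243x - 869. Since g(x) = h(x - 9) where h(x) = x^3 - 140, and h is irreducible over Q (because 140 is not a perfect cube, so h has no rational root, and a monic cubic with no rational root is irreducible), g is also irreducible (irreducibility is preserved under the substitution x → x - 9). Hence m_α(x) = x^3 - 27x^2 + 243x - 869.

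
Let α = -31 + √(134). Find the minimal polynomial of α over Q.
m_α(x) = x^2 + 62x + 827

From α + 31 = √(134), squaring gives (α + 31)^2 = 134, i.e. α^2 + 62α + 961 = 134, so α^2 + 62α + 827 = 0. The discriminant of x^2 + 62x + 827 is (62)^2 - 4·(827) = 3844 - 3308 = 536, and 4·(134) is not a perfect square in Q since 134 is squarefree and ≠ 1. Hence x^2 + 62x + 827 is irreducible over Q and is the minimal polynomial of α.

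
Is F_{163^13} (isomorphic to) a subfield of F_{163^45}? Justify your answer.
No: F_{163^13} is not a subfield of F_{163^45}

F_{p^m} embeds in F_{p^n} iff m | n. Here 13 ∤ 45 (since 45 = 3·13 + 6 with remainder 6 ≠ 0), so F_{163^13} is not a subfield of F_{163^45}. Equivalently: if it were, the tower law would give 13 = [F_{163^13}:F_163] dividing [F_{163^45}:F_163] = 45, contradiction.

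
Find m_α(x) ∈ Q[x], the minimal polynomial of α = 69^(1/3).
m_α(x) = x^3 - 69

α satisfies α^3 = 69, so x^3 - 69 annihilates α. By the rational root test, a rational root p/q (in lowest terms) of x^3 - 69 would satisfy p^3 = 69 q^3, forcing q = 1 and p^3 = 69; but 69 is not a perfect cube, contradiction. A monic cubic over Q with no rational root is irreducible (any nontrivial factorization would include a linear factor). Hence x^3 - 69 is the minimal polynomial of α, and in particular [Q(α):Q] = 3.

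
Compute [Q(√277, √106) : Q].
[Q(√277, √106) : Q] = 4

[Q(√277):Q] = 2 (min poly x^2 - 277, irreducible since 277 is squarefree > 1). For the top step, suppose √106 ∈ Q(√277), say √106 = c + d√277 with c, d ∈ Q. Squaring: 106 = c^2 + 277d^2 + 2cd√277. Since √277 ∉ Q this forces 2cd = 0. If d = 0 then √106 = c ∈ Q, contradicting 106 squarefree > 1. If c = 0 then 106 = 277d^2, so 277·106 = (277d)^2 is a perfect square in Q — but 277·106 = 29362 is not a perfect square (since 277 and 106 are distinct squarefree integers). Contradiction. Hence √106 ∉ Q(√277), so x^2 - 106 stays irreducible over Q(√277) and [Q(√277, √106) : Q(√277)] = 2. By the tower law, [Q(√277, √106) : Q] = 2 · 2 = 4.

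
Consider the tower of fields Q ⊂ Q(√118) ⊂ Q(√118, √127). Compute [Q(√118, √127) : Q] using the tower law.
[Q(√118, √127) : Q] = 4

[Q(√118):Q] = 2 (min poly x^2 - 118, irreducible since 118 is squarefree > 1). For the top step, suppose √127 ∈ Q(√118), say √127 = c + d√118 with c, d ∈ Q. Squaring: 127 = c^2 + 118d^2 + 2cd√118. Since √118 ∉ Q this forces 2cd = 0. If d = 0 then √127 = c ∈ Q, contradicting 127 squarefree > 1. If c = 0 then 127 = 118d^2, so 118·127 = (118d)^2 is a perfect square in Q — but 118·127 = 14986 is not a perfect square (since 118 and 127 are distinct squarefree integers). Contradiction. Hence √127 ∉ Q(√118), so x^2 - 127 stays irreducible over Q(√118) and [Q(√118, √127) : Q(√118)] = 2. By the tower law, [Q(√118, √127) : Q] = 2 · 2 = 4.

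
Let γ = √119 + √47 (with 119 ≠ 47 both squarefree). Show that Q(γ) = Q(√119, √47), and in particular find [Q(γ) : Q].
[Q(γ) : Q] = 4 (equivalently, Q(γ) = Q(√119, √47))

Obviously Q(γ) ⊆ Q(√119, √47), and [Q(√119, √47):Q] = 4 (since 119, 47 are distinct squarefree integers > 1 with 5593 not a perfect square). To show equality we compute the minimal polynomial of γ. From γ = √119 + √47: γ^2 = 119 + 2√(5593) + 47 = 166 + 2√(5593), so γ^2 - 166 = 2√(5593); squaring, (γ^2 - 166)^2 = 4·5593, i.e. γ^4 - 332γ^2 + 27556 - 22372 = 0, i.e. γ^4 - 332γ^2 + 5184 = 0. So γ is a root of x^4 - 332x^2 + 5184. This polynomial is irreducible over Q: it has no rational root (each ±√119 ± √47 is irrational), and any factorization into two quadratics over Q would force √(5593) ∈ Q (pairing opposite roots) or √119, √47 ∈ Q (other pairings), all impossible. Hence [Q(γ):Q] = 4 = [Q(√119, √47):Q], so Q(γ) = Q(√119, √47).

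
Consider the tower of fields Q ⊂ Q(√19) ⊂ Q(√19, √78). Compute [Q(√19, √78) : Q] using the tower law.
[Q(√19, √78) : Q] = 4

[Q(√19):Q] = 2 (min poly x^2 - 19, irreducible since 19 is squarefree > 1). For the top step, suppose √78 ∈ Q(√19), say √78 = c + d√19 with c, d ∈ Q. Squaring: 78 = c^2 + 19d^2 + 2cd√19. Since √19 ∉ Q this forces 2cd = 0. If d = 0 then √78 = c ∈ Q, contradicting 78 squarefree > 1. If c = 0 then 78 = 19d^2, so 19·78 = (19d)^2 is a perfect square in Q — but 19·78 = 1482 is not a perfect square (since 19 and 78 are distinct squarefree integers). Contradiction. Hence √78 ∉ Q(√19), so x^2 - 78 stays irreducible over Q(√19) and [Q(√19, √78) : Q(√19)] = 2. By the tower law, [Q(√19, √78) : Q] = 2 · 2 = 4.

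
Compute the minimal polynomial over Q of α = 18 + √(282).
m_α(x) = x^2 - 36x + 42

From α - 18 = √(282), squaring gives (α - 18)^2 = 282, i.e. α^2 - 36α + 324 = 282, so α^2 - 36α + 42 = 0. The discriminant of x^2 - 36x + 42 is (-36)^2 - 4·(42) = 1296 - 168 = 1128, and 4·(282) is not a perfect square in Q since 282 is squarefree and ≠ 1. Hence x^2 - 36x + 42 is irreducible over Q and is the minimal polynomial of α.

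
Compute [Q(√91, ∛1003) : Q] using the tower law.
[Q(√91, ∛1003) : Q] = 6

Let L = Q(√91, ∛1003). Since Q(√91) ⊂ L and [Q(√91):Q] = 2, the tower law gives 2 | [L:Q]. Likewise Q(∛1003) ⊂ L with [Q(∛1003):Q] = 3 (because 1003 is not a perfect cube), so 3 | [L:Q]. As gcd(2,3) = 1, [L:Q] is divisible by 6. Conversely L is generated over Q by √91 and ∛1003, so [L:Q] ≤ 2·3 = 6. Therefore [Q(√91, ∛1003) : Q] = 6.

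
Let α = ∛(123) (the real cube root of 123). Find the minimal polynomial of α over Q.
m_α(x) = x^3 - 123

α satisfies α^3 = 123, so x^3 - 123 annihilates α. By the rational root test, a rational root p/q (in lowest terms) of x^3 - 123 would satisfy p^3 = 123 q^3, forcing q = 1 and p^3 = 123; but 123 is not a perfect cube, contradiction. A monic cubic over Q with no rational root is irreducible (any nontrivial factorization would include a linear factor). Hence x^3 - 123 is the minimal polynomial of α, and in particular [Q(α):Q] = 3.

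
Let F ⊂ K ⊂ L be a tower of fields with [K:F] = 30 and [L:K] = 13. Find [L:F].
[L:F] = 390

The tower law says that for any tower of field extensions F ⊂ K ⊂ L with finite degrees, [L:F] = [L:K] · [K:F]. Here this gives [L:F] = 13 · 30 = 390.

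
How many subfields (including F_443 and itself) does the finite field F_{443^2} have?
F_{443^2} has 2 subfields

The subfields of F_{p^n} are exactly the fields F_{p^d} for d | n (each is the fixed field of the unique index-d subgroup of Gal(F_{p^n}/F_p) ≅ Z/nZ). The divisors of n = 2 are {1, 2}, giving 2 subfields: F_{443^1}, F_{443^2}.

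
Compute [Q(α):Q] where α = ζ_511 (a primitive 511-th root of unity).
[Q(α):Q] = 432

The minimal polynomial of ζ_511 over Q is the 511-th cyclotomic polynomial Φ_511(x), which is irreducible over Q and has degree φ(511) = 432. Hence [Q(α):Q] = φ(511) = 432.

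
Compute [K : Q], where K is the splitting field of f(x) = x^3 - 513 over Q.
[K : Q] = 6

The roots of x^3 - 513 are ∛513, ω∛513, ω^2∛513 where ω = e^(2πi/3) is a primitive cube root of unity, so K = Q(∛513, ω). Now [Q(∛513):Q] = 3 (since 513 is not a perfect cube, x^3 - 513 is irreducible) and [Q(ω):Q] = 2. Both 2 and 3 divide [K:Q], and [K:Q] ≤ 3·2 = 6, so [K:Q] = 6. (Equivalently: Q(∛513) ⊂ R but ω ∉ R, so [K : Q(∛513)] = 2.)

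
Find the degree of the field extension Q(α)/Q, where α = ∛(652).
[Q(α):Q] = 3

The minimal polynomial of α is x^3 - 652, irreducible over Q since 652 is not a perfect cube (so x^3 - 652 has no rational root). Hence [Q(α):Q] = deg(m_α) = 3.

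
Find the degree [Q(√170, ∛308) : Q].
[Q(√170, ∛308) : Q] = 6

Let L = Q(√170, ∛308). Since Q(√170) ⊂ L and [Q(√170):Q] = 2, the tower law gives 2 | [L:Q]. Likewise Q(∛308) ⊂ L with [Q(∛308):Q] = 3 (because 308 is not a perfect cube), so 3 | [L:Q]. As gcd(2,3) = 1, [L:Q] is divisible by 6. Conversely L is generated over Q by √170 and ∛308, so [L:Q] ≤ 2·3 = 6. Therefore [Q(√170, ∛308) : Q] = 6.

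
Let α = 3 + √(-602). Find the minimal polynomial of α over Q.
m_α(x) = x^2 - 6x + 611

From α - 3 = √(-602), squaring gives (α - 3)^2 = -602, i.e. α^2 - 6α + 9 = -602, so α^2 - 6α + 611 = 0. The discriminant of x^2 - 6x + 611 is (-6)^2 - 4·(611) = 36 - 2444 = -2408, and 4·(-602) is not a perfect square in Q since -602 is squarefree and ≠ 1. Hence x^2 - 6x + 611 is irreducible over Q and is the minimal polynomial of α.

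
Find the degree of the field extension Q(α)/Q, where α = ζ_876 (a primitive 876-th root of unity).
[Q(α):Q] = 288

The minimal polynomial of ζ_876 over Q is the 876-th cyclotomic polynomial Φ_876(x), which is irreducible over Q and has degree φ(876) = 288. Hence [Q(α):Q] = φ(876) = 288.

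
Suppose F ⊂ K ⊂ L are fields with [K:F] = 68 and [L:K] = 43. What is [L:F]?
[L:F] = 2924

The tower law says that for any tower of field extensions F ⊂ K ⊂ L with finite degrees, [L:F] = [L:K] · [K:F]. Here this gives [L:F] = 43 · 68 = 2924.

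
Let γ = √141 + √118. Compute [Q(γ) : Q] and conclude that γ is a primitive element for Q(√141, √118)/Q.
[Q(γ) : Q] = 4 (equivalently, Q(γ) = Q(√141, √118))

Obviously Q(γ) ⊆ Q(√141, √118), and [Q(√141, √118):Q] = 4 (since 141, 118 are distinct squarefree integers > 1 with 16638 not a perfect square). To show equality we compute the minimal polynomial of γ. From γ = √141 + √118: γ^2 = 141 + 2√(16638) + 118 = 259 + 2√(16638), so γ^2 - 259 = 2√(16638); squaring, (γ^2 - 259)^2 = 4·16638, i.e. γ^4 - 518γ^2 + 67081 - 66552 = 0, i.e. γ^4 - 518γ^2 + 529 = 0. So γ is a root of x^4 - 518x^2 + 529. This polynomial is irreducible over Q: it has no rational root (each ±√141 ± √118 is irrational), and any factorization into two quadratics over Q would force √(16638) ∈ Q (pairing opposite roots) or √141, √118 ∈ Q (other pairings), all impossible. Hence [Q(γ):Q] = 4 = [Q(√141, √118):Q], so Q(γ) = Q(√141, √118).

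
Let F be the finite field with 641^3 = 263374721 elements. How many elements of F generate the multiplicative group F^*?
There are φ(263374720) = 90298368 primitive elements

F_q^* is cyclic of order q - 1 = 263374720. A cyclic group of order m has exactly φ(m) generators. Here m = 263374720 = 2^7 · 5 · 7 · 58789, so the number of primitive elements is φ(263374720) = 90298368.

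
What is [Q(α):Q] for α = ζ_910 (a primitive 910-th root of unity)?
[Q(α):Q] = 288

The minimal polynomial of ζ_910 over Q is the 910-th cyclotomic polynomial Φ_910(x), which is irreducible over Q and has degree φ(910) = 288. Hence [Q(α):Q] = φ(910) = 288.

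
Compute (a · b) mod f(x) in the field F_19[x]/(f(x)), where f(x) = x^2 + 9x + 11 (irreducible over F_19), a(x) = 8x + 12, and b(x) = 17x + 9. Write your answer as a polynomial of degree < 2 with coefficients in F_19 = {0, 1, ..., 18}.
a · b ≡ 2x + 18 (mod f(x))

Multiply in F_19[x]: a(x)·b(x) = (8x + 12)·(17x + 9) = 3x^2 + 10x + 13. This has degree ≥ 2, so divide by f(x) over F_19: 3x^2 + 10x + 13 = (3)·(x^2 + 9x + 11) + (2x + 18). Hence a·b ≡ 2x + 18 (mod f). (F_19[x]/(f) is a field with 19^2 = 361 elements since f is irreducible of degree 2.)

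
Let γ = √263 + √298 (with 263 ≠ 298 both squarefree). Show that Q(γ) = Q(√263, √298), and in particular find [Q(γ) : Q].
[Q(γ) : Q] = 4 (equivalently, Q(γ) = Q(√263, √298))

Obviously Q(γ) ⊆ Q(√263, √298), and [Q(√263, √298):Q] = 4 (since 263, 298 are distinct squarefree integers > 1 with 78374 not a perfect square). To show equality we compute the minimal polynomial of γ. From γ = √263 + √298: γ^2 = 263 + 2√(78374) + 298 = 561 + 2√(78374), so γ^2 - 561 = 2√(78374); squaring, (γ^2 - 561)^2 = 4·78374, i.e. γ^4 - 1122γ^2 + 314721 - 313496 = 0, i.e. γ^4 - 1122γ^2 + 1225 = 0. So γ is a root of x^4 - 1122x^2 + 1225. This polynomial is irreducible over Q: it has no rational root (each ±√263 ± √298 is irrational), and any factorization into two quadratics over Q would force √(78374) ∈ Q (pairing opposite roots) or √263, √298 ∈ Q (other pairings), all impossible. Hence [Q(γ):Q] = 4 = [Q(√263, √298):Q], so Q(γ) = Q(√263, √298).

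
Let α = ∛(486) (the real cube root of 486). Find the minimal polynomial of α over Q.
m_α(x) = x^3 - 486

α satisfies α^3 = 486, so x^3 - 486 annihilates α. By the rational root test, a rational root p/q (in lowest terms) of x^3 - 486 would satisfy p^3 = 486 q^3, forcing q = 1 and p^3 = 486; but 486 is not a perfect cube, contradiction. A monic cubic over Q with no rational root is irreducible (any nontrivial factorization would include a linear factor). Hence x^3 - 486 is the minimal polynomial of α, and in particular [Q(α):Q] = 3.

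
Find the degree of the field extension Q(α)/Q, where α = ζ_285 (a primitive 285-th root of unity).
[Q(α):Q] = 144

The minimal polynomial of ζ_285 over Q is the 285-th cyclotomic polynomial Φ_285(x), which is irreducible over Q and has degree φ(285) = 144. Hence [Q(α):Q] = φ(285) = 144.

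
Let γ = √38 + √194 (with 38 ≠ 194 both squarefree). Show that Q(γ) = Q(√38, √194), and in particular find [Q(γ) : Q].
[Q(γ) : Q] = 4 (equivalently, Q(γ) = Q(√38, √194))

Obviously Q(γ) ⊆ Q(√38, √194), and [Q(√38, √194):Q] = 4 (since 38, 194 are distinct squarefree integers > 1 with 7372 not a perfect square). To show equality we compute the minimal polynomial of γ. From γ = √38 + √194: γ^2 = 38 + 2√(7372) + 194 = 232 + 2√(7372), so γ^2 - 232 = 2√(7372); squaring, (γ^2 - 232)^2 = 4·7372, i.e. γ^4 - 464γ^2 + 53824 - 29488 = 0, i.e. γ^4 - 464γ^2 + 24336 = 0. So γ is a root of x^4 - 464x^2 + 24336. This polynomial is irreducible over Q: it has no rational root (each ±√38 ± √194 is irrational), and any factorization into two quadratics over Q would force √(7372) ∈ Q (pairing opposite roots) or √38, √194 ∈ Q (other pairings), all impossible. Hence [Q(γ):Q] = 4 = [Q(√38, √194):Q], so Q(γ) = Q(√38, √194).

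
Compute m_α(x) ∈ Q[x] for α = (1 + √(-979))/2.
m_α(x) = x^2 - x + 245

From 2α - 1 = √(-979), squaring gives (2α - 1)^2 = -979, i.e. 4α^2 - 4α + 1 = -979, so α^2 - α + (1 + 979)/4 = 0. Since -979 ≡ 1 (mod 4), (1 + 979)/4 = 245 ∈ Z. The polynomial x^2 - x + 245 has discriminant 1 - 4·(245) = -979, which is not a perfect square in Q (d = -979 is squarefree and ≠ 1), so x^2 - x + 245 is irreducible over Q. It is the minimal polynomial of α.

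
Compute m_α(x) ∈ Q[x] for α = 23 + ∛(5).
m_α(x) = x^3 - 69x^2 + 1587x - 12172

Set β = α - 23 = ∛(5), so β^3 = 5. Then (α - 23)^3 - 5 = 0, i.e. α is a root of g(x) = (x - 23)^3 - 5 = x^3 - 69x^2 + 1587x - 12172. Since g(x) = h(x - 23) where h(x) = x^3 - 5, and h is irreducible over Q (because 5 is not a perfect cube, so h has no rational root, and a monic cubic with no rational root is irreducible), g is also irreducible (irreducibility is preserved under the substitution x → x - 23). Hence m_α(x) = x^3 - 69x^2 + 1587x - 12172.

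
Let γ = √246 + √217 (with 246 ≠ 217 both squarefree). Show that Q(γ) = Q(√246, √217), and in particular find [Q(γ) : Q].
[Q(γ) : Q] = 4 (equivalently, Q(γ) = Q(√246, √217))

Obviously Q(γ) ⊆ Q(√246, √217), and [Q(√246, √217):Q] = 4 (since 246, 217 are distinct squarefree integers > 1 with 53382 not a perfect square). To show equality we compute the minimal polynomial of γ. From γ = √246 + √217: γ^2 = 246 + 2√(53382) + 217 = 463 + 2√(53382), so γ^2 - 463 = 2√(53382); squaring, (γ^2 - 463)^2 = 4·53382, i.e. γ^4 - 926γ^2 + 214369 - 213528 = 0, i.e. γ^4 - 926γ^2 + 841 = 0. So γ is a root of x^4 - 926x^2 + 841. This polynomial is irreducible over Q: it has no rational root (each ±√246 ± √217 is irrational), and any factorization into two quadratics over Q would force √(53382) ∈ Q (pairing opposite roots) or √246, √217 ∈ Q (other pairings), all impossible. Hence [Q(γ):Q] = 4 = [Q(√246, √217):Q], so Q(γ) = Q(√246, √217).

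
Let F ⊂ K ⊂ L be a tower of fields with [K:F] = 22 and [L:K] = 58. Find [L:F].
[L:F] = 1276

The tower law says that for any tower of field extensions F ⊂ K ⊂ L with finite degrees, [L:F] = [L:K] · [K:F]. Here this gives [L:F] = 58 · 22 = 1276.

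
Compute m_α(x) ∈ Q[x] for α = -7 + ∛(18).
m_α(x) = x^3 + 21x^2 + 147x + 325

Set β = α + 7 = ∛(18), so β^3 = 18. Then (α + 7)^3 - 18 = 0, i.e. α is a root of g(x) = (x + 7)^3 - 18 = x^3 + 21x^2 + 147x + 325. Since g(x) = h(x + 7) where h(x) = x^3 - 18, and h is irreducible over Q (because 18 is not a perfect cube, so h has no rational root, and a monic cubic with no rational root is irreducible), g is also irreducible (irreducibility is preserved under the substitution x → x + 7). Hence m_α(x) = x^3 + 21x^2 + 147x + 325.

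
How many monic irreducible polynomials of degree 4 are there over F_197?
There are 376524918 monic irreducible polynomials of degree 4 over F_197

Each element of F_{197^4} that lies in no proper subfield is a root of exactly one monic irreducible of degree 4 over F_197, and each such polynomial has 4 distinct roots in F_{197^4}. By Möbius inversion the count is N_197(4) = (1/4) Σ_{d|4} μ(4/d) · 197^d = (1/4)(μ(4)·197^1 + μ(2)·197^2 + μ(1)·197^4) = 1506099672/4 = 376524918.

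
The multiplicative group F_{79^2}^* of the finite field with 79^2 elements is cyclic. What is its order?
|F_{79^2}^*| = 6240

F_{79^2} has 79^2 = 6241 elements; its multiplicative group consists of all nonzero elements, so |F_{79^2}^*| = 6241 - 1 = 6240. (It is cyclic since any finite subgroup of the multiplicative group of a field is cyclic.)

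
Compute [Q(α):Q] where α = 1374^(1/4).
[Q(α):Q] = 4

α is a root of x^4 - 1374. By Eisenstein's criterion at the prime p = 2 (which divides the constant term 1374 but p^2 = 4 does not, since 1374 is squarefree), x^4 - 1374 is irreducible over Q. Hence [Q(α):Q] = 4.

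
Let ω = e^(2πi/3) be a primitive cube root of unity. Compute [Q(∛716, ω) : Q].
[Q(∛716, ω) : Q] = 6

[Q(∛716):Q] = 3 (min poly x^3 - 716, irreducible since 716 is not a perfect cube). [Q(ω):Q] = 2 (min poly x^2 + x + 1). Since Q(∛716) ⊂ R and ω ∉ R, we have ω ∉ Q(∛716), so x^2 + x + 1 remains irreducible over Q(∛716) and [Q(∛716, ω) : Q(∛716)] = 2. By the tower law, [Q(∛716, ω) : Q] = 3 · 2 = 6. (In fact Q(∛716, ω) is the splitting field of x^3 - 716 over Q.)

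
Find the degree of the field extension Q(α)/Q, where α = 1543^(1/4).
[Q(α):Q] = 4

α is a root of x^4 - 1543. By Eisenstein's criterion at the prime p = 1543 (which divides the constant term 1543 but p^2 = 2380849 does not, since 1543 is squarefree), x^4 - 1543 is irreducible over Q. Hence [Q(α):Q] = 4.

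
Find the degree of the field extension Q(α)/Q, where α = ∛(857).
[Q(α):Q] = 3

The minimal polynomial of α is x^3 - 857, irreducible over Q since 857 is not a perfect cube (so x^3 - 857 has no rational root). Hence [Q(α):Q] = deg(m_α) = 3.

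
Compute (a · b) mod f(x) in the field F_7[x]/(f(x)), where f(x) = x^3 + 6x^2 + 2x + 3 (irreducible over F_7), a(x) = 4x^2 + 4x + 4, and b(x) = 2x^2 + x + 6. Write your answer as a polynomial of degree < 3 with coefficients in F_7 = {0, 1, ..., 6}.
a · b ≡ 5x^2 + 6x + 6 (mod f(x))

Multiply in F_7[x]: a(x)·b(x) = (4x^2 + 4x + 4)·(2x^2 + x + 6) = x^4 + 5x^3 + x^2 + 3. This has degree ≥ 3, so divide by f(x) over F_7: x^4 + 5x^3 + x^2 + 3 = (x + 6)·(x^3 + 6x^2 + 2x + 3) + (5x^2 + 6x + 6). Hence a·b ≡ 5x^2 + 6x + 6 (mod f). (F_7[x]/(f) is a field with 7^3 = 343 elements since f is irreducible of degree 3.)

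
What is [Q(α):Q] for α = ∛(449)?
[Q(α):Q] = 3

The minimal polynomial of α is x^3 - 449, irreducible over Q since 449 is not a perfect cube (so x^3 - 449 has no rational root). Hence [Q(α):Q] = deg(m_α) = 3.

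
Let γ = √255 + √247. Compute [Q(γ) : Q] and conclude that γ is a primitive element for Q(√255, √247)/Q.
[Q(γ) : Q] = 4 (equivalently, Q(γ) = Q(√255, √247))

Obviously Q(γ) ⊆ Q(√255, √247), and [Q(√255, √247):Q] = 4 (since 255, 247 are distinct squarefree integers > 1 with 62985 not a perfect square). To show equality we compute the minimal polynomial of γ. From γ = √255 + √247: γ^2 = 255 + 2√(62985) + 247 = 502 + 2√(62985), so γ^2 - 502 = 2√(62985); squaring, (γ^2 - 502)^2 = 4·62985, i.e. γ^4 - 1004γ^2 + 252004 - 251940 = 0, i.e. γ^4 - 1004γ^2 + 64 = 0. So γ is a root of x^4 - 1004x^2 + 64. This polynomial is irreducible over Q: it has no rational root (each ±√255 ± √247 is irrational), and any factorization into two quadratics over Q would force √(62985) ∈ Q (pairing opposite roots) or √255, √247 ∈ Q (other pairings), all impossible. Hence [Q(γ):Q] = 4 = [Q(√255, √247):Q], so Q(γ) = Q(√255, √247).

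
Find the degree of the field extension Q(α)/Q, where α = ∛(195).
[Q(α):Q] = 3

The minimal polynomial of α is x^3 - 195, irreducible over Q since 195 is not a perfect cube (so x^3 - 195 has no rational root). Hence [Q(α):Q] = deg(m_α) = 3.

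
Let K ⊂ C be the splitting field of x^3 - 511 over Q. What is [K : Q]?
[K : Q] = 6

The roots of x^3 - 511 are ∛511, ω∛511, ω^2∛511 where ω = e^(2πi/3) is a primitive cube root of unity, so K = Q(∛511, ω). Now [Q(∛511):Q] = 3 (since 511 is not a perfect cube, x^3 - 511 is irreducible) and [Q(ω):Q] = 2. Both 2 and 3 divide [K:Q], and [K:Q] ≤ 3·2 = 6, so [K:Q] = 6. (Equivalently: Q(∛511) ⊂ R but ω ∉ R, so [K : Q(∛511)] = 2.)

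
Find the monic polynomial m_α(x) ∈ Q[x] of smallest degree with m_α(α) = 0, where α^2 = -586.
m_α(x) = x^2 + 586

α satisfies α^2 + 586 = 0, so x^2 + 586 annihilates α. Since d = -586 is squarefree and ≠ 1, it is not a perfect square in Q, so x^2 + 586 has no rational root and is therefore irreducible over Q (a degree-2 polynomial over a field is irreducible iff it has no root). Hence m_α(x) = x^2 + 586.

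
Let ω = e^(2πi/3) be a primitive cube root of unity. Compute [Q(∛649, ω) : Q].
[Q(∛649, ω) : Q] = 6

[Q(∛649):Q] = 3 (min poly x^3 - 649, irreducible since 649 is not a perfect cube). [Q(ω):Q] = 2 (min poly x^2 + x + 1). Since Q(∛649) ⊂ R and ω ∉ R, we have ω ∉ Q(∛649), so x^2 + x + 1 remains irreducible over Q(∛649) and [Q(∛649, ω) : Q(∛649)] = 2. By the tower law, [Q(∛649, ω) : Q] = 3 · 2 = 6. (In fact Q(∛649, ω) is the splitting field of x^3 - 649 over Q.)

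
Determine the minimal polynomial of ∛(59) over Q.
m_α(x) = x^3 - 59

α satisfies α^3 = 59, so x^3 - 59 annihilates α. By the rational root test, a rational root p/q (in lowest terms) of x^3 - 59 would satisfy p^3 = 59 q^3, forcing q = 1 and p^3 = 59; but 59 is not a perfect cube, contradiction. A monic cubic over Q with no rational root is irreducible (any nontrivial factorization would include a linear factor). Hence x^3 - 59 is the minimal polynomial of α, and in particular [Q(α):Q] = 3.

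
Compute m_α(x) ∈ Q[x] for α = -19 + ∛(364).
m_α(x) = x^3 + 57x^2 + 1083x + 6495

Set β = α + 19 = ∛(364), so β^3 = 364. Then (α + 19)^3 - 364 = 0, i.e. α is a root of g(x) = (x + 19)^3 - 364 = x^3 + 57x^2 + 1083x + 6495. Since g(x) = h(x + 19) where h(x) = x^3 - 364, and h is irreducible over Q (because 364 is not a perfect cube, so h has no rational root, and a monic cubic with no rational root is irreducible), g is also irreducible (irreducibility is preserved under the substitution x → x + 19). Hence m_α(x) = x^3 + 57x^2 + 1083x + 6495.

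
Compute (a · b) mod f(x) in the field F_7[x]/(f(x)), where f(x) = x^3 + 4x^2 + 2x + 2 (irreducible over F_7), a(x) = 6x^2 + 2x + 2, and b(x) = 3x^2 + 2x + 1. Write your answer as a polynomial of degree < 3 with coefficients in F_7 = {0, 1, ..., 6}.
a · b ≡ x + 5 (mod f(x))

Multiply in F_7[x]: a(x)·b(x) = (6x^2 + 2x + 2)·(3x^2 + 2x + 1) = 4x^4 + 4x^3 + 2x^2 + 6x + 2. This has degree ≥ 3, so divide by f(x) over F_7: 4x^4 + 4x^3 + 2x^2 + 6x + 2 = (4x + 2)·(x^3 + 4x^2 + 2x + 2) + (x + 5). Hence a·b ≡ x + 5 (mod f). (F_7[x]/(f) is a field with 7^3 = 343 elements since f is irreducible of degree 3.)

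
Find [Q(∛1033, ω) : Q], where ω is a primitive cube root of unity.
[Q(∛1033, ω) : Q] = 6

[Q(∛1033):Q] = 3 (min poly x^3 - 1033, irreducible since 1033 is not a perfect cube). [Q(ω):Q] = 2 (min poly x^2 + x + 1). Since Q(∛1033) ⊂ R and ω ∉ R, we have ω ∉ Q(∛1033), so x^2 + x + 1 remains irreducible over Q(∛1033) and [Q(∛1033, ω) : Q(∛1033)] = 2. By the tower law, [Q(∛1033, ω) : Q] = 3 · 2 = 6. (In fact Q(∛1033, ω) is the splitting field of x^3 - 1033 over Q.)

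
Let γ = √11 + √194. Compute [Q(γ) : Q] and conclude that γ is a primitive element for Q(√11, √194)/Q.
[Q(γ) : Q] = 4 (equivalently, Q(γ) = Q(√11, √194))

Obviously Q(γ) ⊆ Q(√11, √194), and [Q(√11, √194):Q] = 4 (since 11, 194 are distinct squarefree integers > 1 with 2134 not a perfect square). To show equality we compute the minimal polynomial of γ. From γ = √11 + √194: γ^2 = 11 + 2√(2134) + 194 = 205 + 2√(2134), so γ^2 - 205 = 2√(2134); squaring, (γ^2 - 205)^2 = 4·2134, i.e. γ^4 - 410γ^2 + 42025 - 8536 = 0, i.e. γ^4 - 410γ^2 + 33489 = 0. So γ is a root of x^4 - 410x^2 + 33489. This polynomial is irreducible over Q: it has no rational root (each ±√11 ± √194 is irrational), and any factorization into two quadratics over Q would force √(2134) ∈ Q (pairing opposite roots) or √11, √194 ∈ Q (other pairings), all impossible. Hence [Q(γ):Q] = 4 = [Q(√11, √194):Q], so Q(γ) = Q(√11, √194).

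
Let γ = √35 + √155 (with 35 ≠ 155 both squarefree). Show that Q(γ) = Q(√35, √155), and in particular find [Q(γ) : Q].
[Q(γ) : Q] = 4 (equivalently, Q(γ) = Q(√35, √155))

Obviously Q(γ) ⊆ Q(√35, √155), and [Q(√35, √155):Q] = 4 (since 35, 155 are distinct squarefree integers > 1 with 5425 not a perfect square). To show equality we compute the minimal polynomial of γ. From γ = √35 + √155: γ^2 = 35 + 2√(5425) + 155 = 190 + 2√(5425), so γ^2 - 190 = 2√(5425); squaring, (γ^2 - 190)^2 = 4·5425, i.e. γ^4 - 380γ^2 + 36100 - 21700 = 0, i.e. γ^4 - 380γ^2 + 14400 = 0. So γ is a root of x^4 - 380x^2 + 14400. This polynomial is irreducible over Q: it has no rational root (each ±√35 ± √155 is irrational), and any factorization into two quadratics over Q would force √(5425) ∈ Q (pairing opposite roots) or √35, √155 ∈ Q (other pairings), all impossible. Hence [Q(γ):Q] = 4 = [Q(√35, √155):Q], so Q(γ) = Q(√35, √155).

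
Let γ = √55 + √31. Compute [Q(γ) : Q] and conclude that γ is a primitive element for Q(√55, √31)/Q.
[Q(γ) : Q] = 4 (equivalently, Q(γ) = Q(√55, √31))

Obviously Q(γ) ⊆ Q(√55, √31), and [Q(√55, √31):Q] = 4 (since 55, 31 are distinct squarefree integers > 1 with 1705 not a perfect square). To show equality we compute the minimal polynomial of γ. From γ = √55 + √31: γ^2 = 55 + 2√(1705) + 31 = 86 + 2√(1705), so γ^2 - 86 = 2√(1705); squaring, (γ^2 - 86)^2 = 4·1705, i.e. γ^4 - 172γ^2 + 7396 - 6820 = 0, i.e. γ^4 - 172γ^2 + 576 = 0. So γ is a root of x^4 - 172x^2 + 576. This polynomial is irreducible over Q: it has no rational root (each ±√55 ± √31 is irrational), and any factorization into two quadratics over Q would force √(1705) ∈ Q (pairing opposite roots) or √55, √31 ∈ Q (other pairings), all impossible. Hence [Q(γ):Q] = 4 = [Q(√55, √31):Q], so Q(γ) = Q(√55, √31).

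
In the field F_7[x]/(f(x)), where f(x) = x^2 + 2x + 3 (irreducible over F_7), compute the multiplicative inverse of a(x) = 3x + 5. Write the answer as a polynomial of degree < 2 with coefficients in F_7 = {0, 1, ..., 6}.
a(x)^(-1) ≡ 4x + 6 (mod f(x))

Since f is irreducible over F_7, F_7[x]/(f) is a field and a(x) ≠ 0 has an inverse. Apply the extended Euclidean algorithm to f(x) and a(x) in F_7[x]: f(x) = (5x + 4)·a(x) + (4). The last nonzero remainder is the constant 4 = gcd(f, a) in F_7. Back-substituting through the division chain expresses 4 = s(x)·a(x) + t(x)·f(x) with s(x) ≡ 2x + 3 (mod f), so (2x + 3)·a(x) ≡ 4 (mod f). Multiplying by 4^(-1) ≡ 2 in F_7 gives a(x)^(-1) ≡ 2·(2x + 3) ≡ 4x + 6 (mod f). Check: (3x + 5)·(4x + 6) = 5x^2 + 3x + 2 ≡ 1 (mod x^2 + 2x + 3).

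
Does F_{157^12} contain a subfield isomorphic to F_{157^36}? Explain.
No: F_{157^36} is not a subfield of F_{157^12}

F_{p^m} embeds in F_{p^n} iff m | n. Here 36 ∤ 12 (since 12 = 0·36 + 12 with remainder 12 ≠ 0), so F_{157^36} is not a subfield of F_{157^12}. Equivalently: if it were, the tower law would give 36 = [F_{157^36}:F_157] dividing [F_{157^12}:F_157] = 12, contradiction.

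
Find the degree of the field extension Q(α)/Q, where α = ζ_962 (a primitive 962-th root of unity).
[Q(α):Q] = 432

The minimal polynomial of ζ_962 over Q is the 962-th cyclotomic polynomial Φ_962(x), which is irreducible over Q and has degree φ(962) = 432. Hence [Q(α):Q] = φ(962) = 432.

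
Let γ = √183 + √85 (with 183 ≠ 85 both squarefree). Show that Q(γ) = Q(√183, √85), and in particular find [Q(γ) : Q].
[Q(γ) : Q] = 4 (equivalently, Q(γ) = Q(√183, √85))

Obviously Q(γ) ⊆ Q(√183, √85), and [Q(√183, √85):Q] = 4 (since 183, 85 are distinct squarefree integers > 1 with 15555 not a perfect square). To show equality we compute the minimal polynomial of γ. From γ = √183 + √85: γ^2 = 183 + 2√(15555) + 85 = 268 + 2√(15555), so γ^2 - 268 = 2√(15555); squaring, (γ^2 - 268)^2 = 4·15555, i.e. γ^4 - 536γ^2 + 71824 - 62220 = 0, i.e. γ^4 - 536γ^2 + 9604 = 0. So γ is a root of x^4 - 536x^2 + 9604. This polynomial is irreducible over Q: it has no rational root (each ±√183 ± √85 is irrational), and any factorization into two quadratics over Q would force √(15555) ∈ Q (pairing opposite roots) or √183, √85 ∈ Q (other pairings), all impossible. Hence [Q(γ):Q] = 4 = [Q(√183, √85):Q], so Q(γ) = Q(√183, √85).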